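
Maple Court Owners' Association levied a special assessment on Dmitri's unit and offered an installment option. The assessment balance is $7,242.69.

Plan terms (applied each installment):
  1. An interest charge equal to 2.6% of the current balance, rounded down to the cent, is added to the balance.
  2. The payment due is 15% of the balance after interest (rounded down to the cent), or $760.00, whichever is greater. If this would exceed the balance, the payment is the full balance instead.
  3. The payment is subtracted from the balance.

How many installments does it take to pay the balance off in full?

# | Opening | Interest | Payment | End bal
1 | $7,242.69 | $188.30 | $1,114.64 | $6,316.35
2 | $6,316.35 | $164.22 | $972.08 | $5,508.49
3 | $5,508.49 | $143.22 | $847.75 | $4,803.96
4 | $4,803.96 | $124.90 | $760.00 | $4,168.86
5 | $4,168.86 | $108.39 | $760.00 | $3,517.25
6 | $3,517.25 | $91.44 | $760.00 | $2,848.69
7 | $2,848.69 | $74.06 | $760.00 | $2,162.75
8 | $2,162.75 | $56.23 | $760.00 | $1,458.98
9 | $1,458.98 | $37.93 | $760.00 | $736.91
10 | $736.91 | $19.15 | $756.06 | $0.00
Balance reaches $0.00 in installment 10.

10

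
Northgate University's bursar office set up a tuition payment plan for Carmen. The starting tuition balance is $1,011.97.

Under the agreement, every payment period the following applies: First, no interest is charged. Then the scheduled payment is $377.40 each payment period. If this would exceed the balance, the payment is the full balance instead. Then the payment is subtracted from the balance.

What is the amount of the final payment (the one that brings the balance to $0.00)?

$257.17

Payment period 1: $1,011.97 − $377.40 → $634.57
Payment period 2: $634.57 − $377.40 → $257.17
Payment period 3: $257.17 − $257.17 → $0.00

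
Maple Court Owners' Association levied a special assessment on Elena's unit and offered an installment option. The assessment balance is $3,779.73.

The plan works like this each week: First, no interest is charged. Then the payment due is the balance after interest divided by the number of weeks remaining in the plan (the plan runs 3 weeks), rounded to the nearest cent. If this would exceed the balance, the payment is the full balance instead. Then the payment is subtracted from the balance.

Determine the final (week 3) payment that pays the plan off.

Week 1: $3,779.73 − $1,259.91 → $2,519.82
Week 2: $2,519.82 − $1,259.91 → $1,259.91
Week 3: $1,259.91 − $1,259.91 → $0.00

$1,259.91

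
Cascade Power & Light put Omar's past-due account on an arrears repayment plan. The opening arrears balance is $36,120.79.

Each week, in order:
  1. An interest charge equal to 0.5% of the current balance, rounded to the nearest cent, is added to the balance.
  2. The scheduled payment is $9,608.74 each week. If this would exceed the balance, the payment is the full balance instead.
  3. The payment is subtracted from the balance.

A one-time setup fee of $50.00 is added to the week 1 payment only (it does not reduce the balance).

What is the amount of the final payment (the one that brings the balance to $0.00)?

$7,733.19

Week 1: $36,120.79 +$180.60 interest = $36,301.39; pay $9,608.74 (+ $50.00 fee) → $26,692.65
Week 2: $26,692.65 +$133.46 interest = $26,826.11; pay $9,608.74 → $17,217.37
Week 3: $17,217.37 +$86.09 interest = $17,303.46; pay $9,608.74 → $7,694.72
Week 4: $7,694.72 +$38.47 interest = $7,733.19; pay $7,733.19 → $0.00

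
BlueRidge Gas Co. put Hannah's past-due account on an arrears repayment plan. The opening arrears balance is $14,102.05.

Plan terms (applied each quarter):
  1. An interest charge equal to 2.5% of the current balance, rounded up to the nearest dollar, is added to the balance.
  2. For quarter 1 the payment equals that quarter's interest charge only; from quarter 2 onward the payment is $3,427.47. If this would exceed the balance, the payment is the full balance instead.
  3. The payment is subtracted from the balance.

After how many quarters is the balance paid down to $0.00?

6

Quarter 1: opening $14,102.05; interest $353.00 → $14,455.05; payment $353.00; balance $14,102.05
Quarter 2: opening $14,102.05; interest $353.00 → $14,455.05; payment $3,427.47; balance $11,027.58
Quarter 3: opening $11,027.58; interest $276.00 → $11,303.58; payment $3,427.47; balance $7,876.11
Quarter 4: opening $7,876.11; interest $197.00 → $8,073.11; payment $3,427.47; balance $4,645.64
Quarter 5: opening $4,645.64; interest $117.00 → $4,762.64; payment $3,427.47; balance $1,335.17
Quarter 6: opening $1,335.17; interest $34.00 → $1,369.17; payment $1,369.17; balance $0.00
Balance reaches $0.00 in quarter 6.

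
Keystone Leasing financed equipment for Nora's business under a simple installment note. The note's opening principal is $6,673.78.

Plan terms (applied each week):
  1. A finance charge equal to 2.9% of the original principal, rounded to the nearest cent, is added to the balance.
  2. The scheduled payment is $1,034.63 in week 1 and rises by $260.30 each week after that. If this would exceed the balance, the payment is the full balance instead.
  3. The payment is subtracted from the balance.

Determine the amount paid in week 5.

$1,941.16

Week 1: opening $6,673.78; interest $193.54 → $6,867.32; payment $1,034.63; balance $5,832.69
Week 2: opening $5,832.69; interest $193.54 → $6,026.23; payment $1,294.93; balance $4,731.30
Week 3: opening $4,731.30; interest $193.54 → $4,924.84; payment $1,555.23; balance $3,369.61
Week 4: opening $3,369.61; interest $193.54 → $3,563.15; payment $1,815.53; balance $1,747.62
Week 5: opening $1,747.62; interest $193.54 → $1,941.16; payment $1,941.16; balance $0.00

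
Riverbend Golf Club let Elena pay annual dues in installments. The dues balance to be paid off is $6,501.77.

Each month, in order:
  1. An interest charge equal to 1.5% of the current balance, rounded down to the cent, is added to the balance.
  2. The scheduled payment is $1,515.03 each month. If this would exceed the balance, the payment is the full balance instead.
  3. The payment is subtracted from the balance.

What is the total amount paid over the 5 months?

Month 1: opening $6,501.77; interest $97.52 → $6,599.29; payment $1,515.03; balance $5,084.26
Month 2: opening $5,084.26; interest $76.26 → $5,160.52; payment $1,515.03; balance $3,645.49
Month 3: opening $3,645.49; interest $54.68 → $3,700.17; payment $1,515.03; balance $2,185.14
Month 4: opening $2,185.14; interest $32.77 → $2,217.91; payment $1,515.03; balance $702.88
Month 5: opening $702.88; interest $10.54 → $713.42; payment $713.42; balance $0.00
Total paid: $6,773.54

$6,773.54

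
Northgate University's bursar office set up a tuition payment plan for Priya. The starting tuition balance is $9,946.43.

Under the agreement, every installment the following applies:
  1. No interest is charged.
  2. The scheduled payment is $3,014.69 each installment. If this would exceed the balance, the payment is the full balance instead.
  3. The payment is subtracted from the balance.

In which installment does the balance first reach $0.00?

4

Installment 1: $9,946.43 − $3,014.69 → $6,931.74
Installment 2: $6,931.74 − $3,014.69 → $3,917.05
Installment 3: $3,917.05 − $3,014.69 → $902.36
Installment 4: $902.36 − $902.36 → $0.00
Balance reaches $0.00 in installment 4.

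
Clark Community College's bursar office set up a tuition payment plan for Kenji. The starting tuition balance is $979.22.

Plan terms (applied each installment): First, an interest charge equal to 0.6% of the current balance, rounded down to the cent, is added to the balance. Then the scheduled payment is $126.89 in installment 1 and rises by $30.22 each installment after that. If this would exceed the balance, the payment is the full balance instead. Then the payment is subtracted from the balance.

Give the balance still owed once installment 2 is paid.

$706.23

Installment 1: opening $979.22; interest $5.87 → $985.09; payment $126.89; balance $858.20
Installment 2: opening $858.20; interest $5.14 → $863.34; payment $157.11; balance $706.23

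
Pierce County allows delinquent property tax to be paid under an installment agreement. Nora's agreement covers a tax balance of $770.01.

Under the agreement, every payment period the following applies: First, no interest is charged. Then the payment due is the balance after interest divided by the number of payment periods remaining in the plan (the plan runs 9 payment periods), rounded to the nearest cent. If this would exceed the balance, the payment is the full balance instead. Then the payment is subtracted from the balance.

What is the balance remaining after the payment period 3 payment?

# | Opening | Payment | End bal
1 | $770.01 | $85.56 | $684.45
2 | $684.45 | $85.56 | $598.89
3 | $598.89 | $85.56 | $513.33

$513.33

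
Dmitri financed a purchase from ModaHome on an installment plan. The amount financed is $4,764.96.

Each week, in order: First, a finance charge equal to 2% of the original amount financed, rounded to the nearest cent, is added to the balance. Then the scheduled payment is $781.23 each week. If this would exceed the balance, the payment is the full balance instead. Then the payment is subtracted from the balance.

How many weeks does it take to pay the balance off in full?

7

Week 1: $4,764.96 +$95.30 interest = $4,860.26; pay $781.23 → $4,079.03
Week 2: $4,079.03 +$95.30 interest = $4,174.33; pay $781.23 → $3,393.10
Week 3: $3,393.10 +$95.30 interest = $3,488.40; pay $781.23 → $2,707.17
Week 4: $2,707.17 +$95.30 interest = $2,802.47; pay $781.23 → $2,021.24
Week 5: $2,021.24 +$95.30 interest = $2,116.54; pay $781.23 → $1,335.31
Week 6: $1,335.31 +$95.30 interest = $1,430.61; pay $781.23 → $649.38
Week 7: $649.38 +$95.30 interest = $744.68; pay $744.68 → $0.00
Balance reaches $0.00 in week 7.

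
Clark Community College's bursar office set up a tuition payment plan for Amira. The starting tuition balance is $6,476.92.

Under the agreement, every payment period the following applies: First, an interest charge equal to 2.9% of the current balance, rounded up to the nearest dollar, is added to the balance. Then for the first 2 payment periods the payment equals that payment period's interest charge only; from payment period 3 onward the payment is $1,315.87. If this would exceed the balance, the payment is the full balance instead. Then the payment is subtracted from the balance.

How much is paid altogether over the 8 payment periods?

$7,472.92

Payment period 1: opening $6,476.92; interest $188.00 → $6,664.92; payment $188.00; balance $6,476.92
Payment period 2: opening $6,476.92; interest $188.00 → $6,664.92; payment $188.00; balance $6,476.92
Payment period 3: opening $6,476.92; interest $188.00 → $6,664.92; payment $1,315.87; balance $5,349.05
Payment period 4: opening $5,349.05; interest $156.00 → $5,505.05; payment $1,315.87; balance $4,189.18
Payment period 5: opening $4,189.18; interest $122.00 → $4,311.18; payment $1,315.87; balance $2,995.31
Payment period 6: opening $2,995.31; interest $87.00 → $3,082.31; payment $1,315.87; balance $1,766.44
Payment period 7: opening $1,766.44; interest $52.00 → $1,818.44; payment $1,315.87; balance $502.57
Payment period 8: opening $502.57; interest $15.00 → $517.57; payment $517.57; balance $0.00
Total paid: $7,472.92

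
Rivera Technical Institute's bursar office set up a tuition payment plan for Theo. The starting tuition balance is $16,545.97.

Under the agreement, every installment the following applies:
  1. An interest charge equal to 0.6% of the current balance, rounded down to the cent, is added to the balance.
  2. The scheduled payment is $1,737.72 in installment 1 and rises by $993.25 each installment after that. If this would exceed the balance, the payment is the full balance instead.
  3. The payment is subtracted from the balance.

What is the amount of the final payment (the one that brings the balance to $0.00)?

Installment 1: $16,545.97 +$99.27 interest = $16,645.24; pay $1,737.72 → $14,907.52
Installment 2: $14,907.52 +$89.44 interest = $14,996.96; pay $2,730.97 → $12,265.99
Installment 3: $12,265.99 +$73.59 interest = $12,339.58; pay $3,724.22 → $8,615.36
Installment 4: $8,615.36 +$51.69 interest = $8,667.05; pay $4,717.47 → $3,949.58
Installment 5: $3,949.58 +$23.69 interest = $3,973.27; pay $3,973.27 → $0.00

$3,973.27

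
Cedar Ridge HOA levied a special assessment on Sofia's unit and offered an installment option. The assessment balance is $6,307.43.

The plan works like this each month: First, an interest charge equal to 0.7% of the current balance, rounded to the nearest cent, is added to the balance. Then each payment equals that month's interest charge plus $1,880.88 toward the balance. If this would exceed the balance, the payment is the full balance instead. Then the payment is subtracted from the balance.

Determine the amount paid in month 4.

Month 1: $6,307.43 +$44.15 interest = $6,351.58; pay $1,925.03 → $4,426.55
Month 2: $4,426.55 +$30.99 interest = $4,457.54; pay $1,911.87 → $2,545.67
Month 3: $2,545.67 +$17.82 interest = $2,563.49; pay $1,898.70 → $664.79
Month 4: $664.79 +$4.65 interest = $669.44; pay $669.44 → $0.00

$669.44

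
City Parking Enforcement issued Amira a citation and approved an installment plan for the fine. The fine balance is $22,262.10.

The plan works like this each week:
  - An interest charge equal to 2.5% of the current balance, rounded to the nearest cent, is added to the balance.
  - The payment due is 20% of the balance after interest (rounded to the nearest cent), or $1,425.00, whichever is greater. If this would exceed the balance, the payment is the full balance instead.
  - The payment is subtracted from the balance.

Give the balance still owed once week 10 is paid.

# | Opening | Interest | Payment | End bal
1 | $22,262.10 | $556.55 | $4,563.73 | $18,254.92
2 | $18,254.92 | $456.37 | $3,742.26 | $14,969.03
3 | $14,969.03 | $374.23 | $3,068.65 | $12,274.61
4 | $12,274.61 | $306.87 | $2,516.30 | $10,065.18
5 | $10,065.18 | $251.63 | $2,063.36 | $8,253.45
6 | $8,253.45 | $206.34 | $1,691.96 | $6,767.83
7 | $6,767.83 | $169.20 | $1,425.00 | $5,512.03
8 | $5,512.03 | $137.80 | $1,425.00 | $4,224.83
9 | $4,224.83 | $105.62 | $1,425.00 | $2,905.45
10 | $2,905.45 | $72.64 | $1,425.00 | $1,553.09

$1,553.09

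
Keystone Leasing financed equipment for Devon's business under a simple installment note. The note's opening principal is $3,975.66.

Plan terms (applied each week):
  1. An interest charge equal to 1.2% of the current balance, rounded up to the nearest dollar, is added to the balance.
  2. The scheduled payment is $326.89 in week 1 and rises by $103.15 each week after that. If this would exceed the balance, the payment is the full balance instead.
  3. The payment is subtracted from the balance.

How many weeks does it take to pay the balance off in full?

Week 1: $3,975.66 +$48.00 interest = $4,023.66; pay $326.89 → $3,696.77
Week 2: $3,696.77 +$45.00 interest = $3,741.77; pay $430.04 → $3,311.73
Week 3: $3,311.73 +$40.00 interest = $3,351.73; pay $533.19 → $2,818.54
Week 4: $2,818.54 +$34.00 interest = $2,852.54; pay $636.34 → $2,216.20
Week 5: $2,216.20 +$27.00 interest = $2,243.20; pay $739.49 → $1,503.71
Week 6: $1,503.71 +$19.00 interest = $1,522.71; pay $842.64 → $680.07
Week 7: $680.07 +$9.00 interest = $689.07; pay $689.07 → $0.00
Balance reaches $0.00 in week 7.

7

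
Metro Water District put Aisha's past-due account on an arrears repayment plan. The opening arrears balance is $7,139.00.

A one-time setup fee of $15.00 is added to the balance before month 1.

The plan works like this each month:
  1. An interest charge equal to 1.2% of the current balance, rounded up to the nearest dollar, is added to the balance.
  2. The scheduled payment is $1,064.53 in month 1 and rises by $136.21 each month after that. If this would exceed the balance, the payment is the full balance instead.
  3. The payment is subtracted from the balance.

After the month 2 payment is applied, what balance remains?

$5,049.73

# | Opening | Interest | Payment | End bal
1 | $7,154.00 | $86.00 | $1,064.53 | $6,175.47
2 | $6,175.47 | $75.00 | $1,200.74 | $5,049.73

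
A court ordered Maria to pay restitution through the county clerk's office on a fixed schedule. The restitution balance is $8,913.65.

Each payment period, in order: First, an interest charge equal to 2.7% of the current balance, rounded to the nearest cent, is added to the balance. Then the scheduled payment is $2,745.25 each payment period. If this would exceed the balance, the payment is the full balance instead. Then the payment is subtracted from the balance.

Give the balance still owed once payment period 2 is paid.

# | Opening | Interest | Payment | End bal
1 | $8,913.65 | $240.67 | $2,745.25 | $6,409.07
2 | $6,409.07 | $173.04 | $2,745.25 | $3,836.86

$3,836.86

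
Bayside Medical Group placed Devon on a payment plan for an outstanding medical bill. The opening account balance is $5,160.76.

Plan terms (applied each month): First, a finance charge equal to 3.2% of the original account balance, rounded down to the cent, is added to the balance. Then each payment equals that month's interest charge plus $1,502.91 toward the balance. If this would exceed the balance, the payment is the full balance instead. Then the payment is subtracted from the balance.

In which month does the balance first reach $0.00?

4

# | Opening | Interest | Payment | End bal
1 | $5,160.76 | $165.14 | $1,668.05 | $3,657.85
2 | $3,657.85 | $165.14 | $1,668.05 | $2,154.94
3 | $2,154.94 | $165.14 | $1,668.05 | $652.03
4 | $652.03 | $165.14 | $817.17 | $0.00
Balance reaches $0.00 in month 4.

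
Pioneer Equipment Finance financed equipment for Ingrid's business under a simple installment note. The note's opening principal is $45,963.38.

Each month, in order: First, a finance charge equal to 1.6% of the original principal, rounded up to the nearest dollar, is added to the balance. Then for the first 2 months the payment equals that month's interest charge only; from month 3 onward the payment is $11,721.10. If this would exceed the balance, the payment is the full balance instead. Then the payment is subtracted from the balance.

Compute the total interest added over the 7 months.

$5,152.00

Month 1: $45,963.38 +$736.00 interest = $46,699.38; pay $736.00 → $45,963.38
Month 2: $45,963.38 +$736.00 interest = $46,699.38; pay $736.00 → $45,963.38
Month 3: $45,963.38 +$736.00 interest = $46,699.38; pay $11,721.10 → $34,978.28
Month 4: $34,978.28 +$736.00 interest = $35,714.28; pay $11,721.10 → $23,993.18
Month 5: $23,993.18 +$736.00 interest = $24,729.18; pay $11,721.10 → $13,008.08
Month 6: $13,008.08 +$736.00 interest = $13,744.08; pay $11,721.10 → $2,022.98
Month 7: $2,022.98 +$736.00 interest = $2,758.98; pay $2,758.98 → $0.00
Total interest: $736.00 + $736.00 + $736.00 + $736.00 + $736.00 + $736.00 + $736.00 = $5,152.00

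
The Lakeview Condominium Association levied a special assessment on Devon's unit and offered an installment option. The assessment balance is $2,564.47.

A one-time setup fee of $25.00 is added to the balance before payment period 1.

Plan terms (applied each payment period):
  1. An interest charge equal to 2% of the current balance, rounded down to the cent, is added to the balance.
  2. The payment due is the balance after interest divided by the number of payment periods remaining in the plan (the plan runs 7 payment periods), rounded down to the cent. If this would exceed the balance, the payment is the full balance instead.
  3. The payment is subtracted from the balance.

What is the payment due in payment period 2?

Payment period 1: opening $2,589.47; interest $51.78 → $2,641.25; payment $377.32; balance $2,263.93
Payment period 2: opening $2,263.93; interest $45.27 → $2,309.20; payment $384.86; balance $1,924.34

$384.86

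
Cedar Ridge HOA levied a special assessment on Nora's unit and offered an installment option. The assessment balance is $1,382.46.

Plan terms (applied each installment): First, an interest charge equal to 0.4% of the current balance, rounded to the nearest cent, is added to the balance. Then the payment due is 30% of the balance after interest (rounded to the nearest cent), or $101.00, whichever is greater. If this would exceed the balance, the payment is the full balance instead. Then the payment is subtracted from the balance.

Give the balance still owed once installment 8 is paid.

$0.00

Installment 1: $1,382.46 +$5.53 interest = $1,387.99; pay $416.40 → $971.59
Installment 2: $971.59 +$3.89 interest = $975.48; pay $292.64 → $682.84
Installment 3: $682.84 +$2.73 interest = $685.57; pay $205.67 → $479.90
Installment 4: $479.90 +$1.92 interest = $481.82; pay $144.55 → $337.27
Installment 5: $337.27 +$1.35 interest = $338.62; pay $101.59 → $237.03
Installment 6: $237.03 +$0.95 interest = $237.98; pay $101.00 → $136.98
Installment 7: $136.98 +$0.55 interest = $137.53; pay $101.00 → $36.53
Installment 8: $36.53 +$0.15 interest = $36.68; pay $36.68 → $0.00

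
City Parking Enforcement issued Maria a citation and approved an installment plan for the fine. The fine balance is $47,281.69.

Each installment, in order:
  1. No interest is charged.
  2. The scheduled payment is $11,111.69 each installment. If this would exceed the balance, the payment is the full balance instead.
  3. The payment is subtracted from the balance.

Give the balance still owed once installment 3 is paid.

# | Opening | Payment | End bal
1 | $47,281.69 | $11,111.69 | $36,170.00
2 | $36,170.00 | $11,111.69 | $25,058.31
3 | $25,058.31 | $11,111.69 | $13,946.62

$13,946.62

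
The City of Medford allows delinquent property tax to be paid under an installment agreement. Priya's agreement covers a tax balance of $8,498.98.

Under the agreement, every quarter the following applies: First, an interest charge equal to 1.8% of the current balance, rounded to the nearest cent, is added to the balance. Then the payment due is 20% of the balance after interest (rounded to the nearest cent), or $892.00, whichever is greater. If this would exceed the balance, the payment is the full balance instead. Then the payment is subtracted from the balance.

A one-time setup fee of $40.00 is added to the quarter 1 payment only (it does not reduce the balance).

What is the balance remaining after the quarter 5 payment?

$2,913.97

Quarter 1: opening $8,498.98; interest $152.98 → $8,651.96; payment $1,730.39 (+ $40.00 fee); balance $6,921.57
Quarter 2: opening $6,921.57; interest $124.59 → $7,046.16; payment $1,409.23; balance $5,636.93
Quarter 3: opening $5,636.93; interest $101.46 → $5,738.39; payment $1,147.68; balance $4,590.71
Quarter 4: opening $4,590.71; interest $82.63 → $4,673.34; payment $934.67; balance $3,738.67
Quarter 5: opening $3,738.67; interest $67.30 → $3,805.97; payment $892.00; balance $2,913.97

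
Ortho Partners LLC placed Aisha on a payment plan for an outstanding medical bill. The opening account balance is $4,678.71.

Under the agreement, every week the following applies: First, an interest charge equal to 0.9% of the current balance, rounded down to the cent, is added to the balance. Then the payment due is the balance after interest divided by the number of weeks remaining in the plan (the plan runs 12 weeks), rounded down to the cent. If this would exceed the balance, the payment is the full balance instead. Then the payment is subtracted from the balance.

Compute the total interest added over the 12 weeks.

$282.88

Week 1: opening $4,678.71; interest $42.10 → $4,720.81; payment $393.40; balance $4,327.41
Week 2: opening $4,327.41; interest $38.94 → $4,366.35; payment $396.94; balance $3,969.41
Week 3: opening $3,969.41; interest $35.72 → $4,005.13; payment $400.51; balance $3,604.62
Week 4: opening $3,604.62; interest $32.44 → $3,637.06; payment $404.11; balance $3,232.95
Week 5: opening $3,232.95; interest $29.09 → $3,262.04; payment $407.75; balance $2,854.29
Week 6: opening $2,854.29; interest $25.68 → $2,879.97; payment $411.42; balance $2,468.55
Week 7: opening $2,468.55; interest $22.21 → $2,490.76; payment $415.12; balance $2,075.64
Week 8: opening $2,075.64; interest $18.68 → $2,094.32; payment $418.86; balance $1,675.46
Week 9: opening $1,675.46; interest $15.07 → $1,690.53; payment $422.63; balance $1,267.90
Week 10: opening $1,267.90; interest $11.41 → $1,279.31; payment $426.43; balance $852.88
Week 11: opening $852.88; interest $7.67 → $860.55; payment $430.27; balance $430.28
Week 12: opening $430.28; interest $3.87 → $434.15; payment $434.15; balance $0.00
Total interest: $42.10 + $38.94 + $35.72 + $32.44 + $29.09 + $25.68 + $22.21 + $18.68 + $15.07 + $11.41 + $7.67 + $3.87 = $282.88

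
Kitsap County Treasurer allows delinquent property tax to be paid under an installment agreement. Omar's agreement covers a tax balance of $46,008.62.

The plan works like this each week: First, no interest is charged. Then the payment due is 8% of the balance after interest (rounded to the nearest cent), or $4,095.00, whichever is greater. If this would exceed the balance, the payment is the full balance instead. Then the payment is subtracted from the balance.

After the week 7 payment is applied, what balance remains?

$17,343.62

# | Opening | Payment | End bal
1 | $46,008.62 | $4,095.00 | $41,913.62
2 | $41,913.62 | $4,095.00 | $37,818.62
3 | $37,818.62 | $4,095.00 | $33,723.62
4 | $33,723.62 | $4,095.00 | $29,628.62
5 | $29,628.62 | $4,095.00 | $25,533.62
6 | $25,533.62 | $4,095.00 | $21,438.62
7 | $21,438.62 | $4,095.00 | $17,343.62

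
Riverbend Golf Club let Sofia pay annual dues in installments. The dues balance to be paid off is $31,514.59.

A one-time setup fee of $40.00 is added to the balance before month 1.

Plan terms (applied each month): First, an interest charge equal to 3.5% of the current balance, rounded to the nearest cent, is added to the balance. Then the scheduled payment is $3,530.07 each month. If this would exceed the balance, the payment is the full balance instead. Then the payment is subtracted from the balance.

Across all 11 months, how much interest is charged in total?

Month 1: opening $31,554.59; interest $1,104.41 → $32,659.00; payment $3,530.07; balance $29,128.93
Month 2: opening $29,128.93; interest $1,019.51 → $30,148.44; payment $3,530.07; balance $26,618.37
Month 3: opening $26,618.37; interest $931.64 → $27,550.01; payment $3,530.07; balance $24,019.94
Month 4: opening $24,019.94; interest $840.70 → $24,860.64; payment $3,530.07; balance $21,330.57
Month 5: opening $21,330.57; interest $746.57 → $22,077.14; payment $3,530.07; balance $18,547.07
Month 6: opening $18,547.07; interest $649.15 → $19,196.22; payment $3,530.07; balance $15,666.15
Month 7: opening $15,666.15; interest $548.32 → $16,214.47; payment $3,530.07; balance $12,684.40
Month 8: opening $12,684.40; interest $443.95 → $13,128.35; payment $3,530.07; balance $9,598.28
Month 9: opening $9,598.28; interest $335.94 → $9,934.22; payment $3,530.07; balance $6,404.15
Month 10: opening $6,404.15; interest $224.15 → $6,628.30; payment $3,530.07; balance $3,098.23
Month 11: opening $3,098.23; interest $108.44 → $3,206.67; payment $3,206.67; balance $0.00
Total interest: $1,104.41 + $1,019.51 + $931.64 + $840.70 + $746.57 + $649.15 + $548.32 + $443.95 + $335.94 + $224.15 + $108.44 = $6,952.78

$6,952.78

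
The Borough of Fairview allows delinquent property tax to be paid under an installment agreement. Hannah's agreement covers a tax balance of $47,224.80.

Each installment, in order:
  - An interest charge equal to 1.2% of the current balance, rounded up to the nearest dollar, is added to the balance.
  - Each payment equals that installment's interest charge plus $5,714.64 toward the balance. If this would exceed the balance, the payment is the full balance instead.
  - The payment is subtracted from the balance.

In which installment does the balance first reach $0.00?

9

# | Opening | Interest | Payment | End bal
1 | $47,224.80 | $567.00 | $6,281.64 | $41,510.16
2 | $41,510.16 | $499.00 | $6,213.64 | $35,795.52
3 | $35,795.52 | $430.00 | $6,144.64 | $30,080.88
4 | $30,080.88 | $361.00 | $6,075.64 | $24,366.24
5 | $24,366.24 | $293.00 | $6,007.64 | $18,651.60
6 | $18,651.60 | $224.00 | $5,938.64 | $12,936.96
7 | $12,936.96 | $156.00 | $5,870.64 | $7,222.32
8 | $7,222.32 | $87.00 | $5,801.64 | $1,507.68
9 | $1,507.68 | $19.00 | $1,526.68 | $0.00
Balance reaches $0.00 in installment 9.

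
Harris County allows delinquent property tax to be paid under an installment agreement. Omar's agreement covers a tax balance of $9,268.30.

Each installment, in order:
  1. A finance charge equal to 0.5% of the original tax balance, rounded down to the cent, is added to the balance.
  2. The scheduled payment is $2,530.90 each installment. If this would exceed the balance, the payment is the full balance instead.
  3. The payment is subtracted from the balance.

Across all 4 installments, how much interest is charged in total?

Installment 1: opening $9,268.30; interest $46.34 → $9,314.64; payment $2,530.90; balance $6,783.74
Installment 2: opening $6,783.74; interest $46.34 → $6,830.08; payment $2,530.90; balance $4,299.18
Installment 3: opening $4,299.18; interest $46.34 → $4,345.52; payment $2,530.90; balance $1,814.62
Installment 4: opening $1,814.62; interest $46.34 → $1,860.96; payment $1,860.96; balance $0.00
Total interest: $46.34 + $46.34 + $46.34 + $46.34 = $185.36

$185.36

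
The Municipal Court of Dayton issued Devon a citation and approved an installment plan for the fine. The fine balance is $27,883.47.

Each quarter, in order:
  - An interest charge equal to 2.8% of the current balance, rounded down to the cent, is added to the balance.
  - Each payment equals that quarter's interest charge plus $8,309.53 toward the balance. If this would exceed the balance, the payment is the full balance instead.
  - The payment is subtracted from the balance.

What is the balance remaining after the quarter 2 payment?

Quarter 1: opening $27,883.47; interest $780.73 → $28,664.20; payment $9,090.26; balance $19,573.94
Quarter 2: opening $19,573.94; interest $548.07 → $20,122.01; payment $8,857.60; balance $11,264.41

$11,264.41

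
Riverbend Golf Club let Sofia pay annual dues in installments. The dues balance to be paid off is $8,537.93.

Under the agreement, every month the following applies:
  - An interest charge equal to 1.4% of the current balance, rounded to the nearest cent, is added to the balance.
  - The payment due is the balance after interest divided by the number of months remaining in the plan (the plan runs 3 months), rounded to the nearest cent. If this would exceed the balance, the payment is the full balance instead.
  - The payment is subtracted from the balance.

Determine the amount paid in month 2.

Month 1: opening $8,537.93; interest $119.53 → $8,657.46; payment $2,885.82; balance $5,771.64
Month 2: opening $5,771.64; interest $80.80 → $5,852.44; payment $2,926.22; balance $2,926.22

$2,926.22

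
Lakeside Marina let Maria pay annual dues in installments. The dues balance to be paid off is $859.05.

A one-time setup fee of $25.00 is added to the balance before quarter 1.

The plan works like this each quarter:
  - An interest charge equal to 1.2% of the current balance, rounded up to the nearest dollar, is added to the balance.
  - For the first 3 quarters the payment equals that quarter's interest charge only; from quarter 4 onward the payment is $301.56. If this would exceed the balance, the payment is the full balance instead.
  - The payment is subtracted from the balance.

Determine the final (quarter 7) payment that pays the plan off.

Quarter 1: $884.05 +$11.00 interest = $895.05; pay $11.00 → $884.05
Quarter 2: $884.05 +$11.00 interest = $895.05; pay $11.00 → $884.05
Quarter 3: $884.05 +$11.00 interest = $895.05; pay $11.00 → $884.05
Quarter 4: $884.05 +$11.00 interest = $895.05; pay $301.56 → $593.49
Quarter 5: $593.49 +$8.00 interest = $601.49; pay $301.56 → $299.93
Quarter 6: $299.93 +$4.00 interest = $303.93; pay $301.56 → $2.37
Quarter 7: $2.37 +$1.00 interest = $3.37; pay $3.37 → $0.00

$3.37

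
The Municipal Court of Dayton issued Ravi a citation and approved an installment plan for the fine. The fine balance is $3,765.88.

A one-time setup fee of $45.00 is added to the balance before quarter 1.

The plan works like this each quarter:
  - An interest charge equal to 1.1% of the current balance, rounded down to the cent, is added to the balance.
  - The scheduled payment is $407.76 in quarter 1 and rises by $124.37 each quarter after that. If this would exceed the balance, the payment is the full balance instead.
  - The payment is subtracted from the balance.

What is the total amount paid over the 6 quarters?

$3,973.51

# | Opening | Interest | Payment | End bal
1 | $3,810.88 | $41.91 | $407.76 | $3,445.03
2 | $3,445.03 | $37.89 | $532.13 | $2,950.79
3 | $2,950.79 | $32.45 | $656.50 | $2,326.74
4 | $2,326.74 | $25.59 | $780.87 | $1,571.46
5 | $1,571.46 | $17.28 | $905.24 | $683.50
6 | $683.50 | $7.51 | $691.01 | $0.00
Total paid: $3,973.51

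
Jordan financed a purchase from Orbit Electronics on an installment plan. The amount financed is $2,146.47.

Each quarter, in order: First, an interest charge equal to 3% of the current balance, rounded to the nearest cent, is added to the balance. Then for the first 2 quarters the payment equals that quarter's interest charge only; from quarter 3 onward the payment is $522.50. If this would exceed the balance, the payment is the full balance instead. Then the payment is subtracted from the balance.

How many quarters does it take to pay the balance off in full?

# | Opening | Interest | Payment | End bal
1 | $2,146.47 | $64.39 | $64.39 | $2,146.47
2 | $2,146.47 | $64.39 | $64.39 | $2,146.47
3 | $2,146.47 | $64.39 | $522.50 | $1,688.36
4 | $1,688.36 | $50.65 | $522.50 | $1,216.51
5 | $1,216.51 | $36.50 | $522.50 | $730.51
6 | $730.51 | $21.92 | $522.50 | $229.93
7 | $229.93 | $6.90 | $236.83 | $0.00
Balance reaches $0.00 in quarter 7.

7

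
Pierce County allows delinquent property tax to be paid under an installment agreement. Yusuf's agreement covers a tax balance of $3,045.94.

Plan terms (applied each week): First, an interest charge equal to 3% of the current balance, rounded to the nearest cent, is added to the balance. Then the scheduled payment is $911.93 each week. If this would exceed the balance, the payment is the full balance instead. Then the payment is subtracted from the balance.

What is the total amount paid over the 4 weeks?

$3,260.78

# | Opening | Interest | Payment | End bal
1 | $3,045.94 | $91.38 | $911.93 | $2,225.39
2 | $2,225.39 | $66.76 | $911.93 | $1,380.22
3 | $1,380.22 | $41.41 | $911.93 | $509.70
4 | $509.70 | $15.29 | $524.99 | $0.00
Total paid: $3,260.78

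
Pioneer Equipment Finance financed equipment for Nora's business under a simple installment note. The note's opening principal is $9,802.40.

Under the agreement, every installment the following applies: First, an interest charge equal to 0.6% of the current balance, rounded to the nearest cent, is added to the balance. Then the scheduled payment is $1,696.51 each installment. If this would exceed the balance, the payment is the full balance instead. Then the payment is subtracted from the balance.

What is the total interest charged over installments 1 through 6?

$204.30

# | Opening | Interest | Payment | End bal
1 | $9,802.40 | $58.81 | $1,696.51 | $8,164.70
2 | $8,164.70 | $48.99 | $1,696.51 | $6,517.18
3 | $6,517.18 | $39.10 | $1,696.51 | $4,859.77
4 | $4,859.77 | $29.16 | $1,696.51 | $3,192.42
5 | $3,192.42 | $19.15 | $1,696.51 | $1,515.06
6 | $1,515.06 | $9.09 | $1,524.15 | $0.00
Total interest: $58.81 + $48.99 + $39.10 + $29.16 + $19.15 + $9.09 = $204.30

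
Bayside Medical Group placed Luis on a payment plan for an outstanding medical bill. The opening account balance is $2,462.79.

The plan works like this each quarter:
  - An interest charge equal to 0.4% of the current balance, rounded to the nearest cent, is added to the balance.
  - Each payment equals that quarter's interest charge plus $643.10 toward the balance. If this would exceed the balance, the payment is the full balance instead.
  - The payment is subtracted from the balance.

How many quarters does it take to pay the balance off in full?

Quarter 1: $2,462.79 +$9.85 interest = $2,472.64; pay $652.95 → $1,819.69
Quarter 2: $1,819.69 +$7.28 interest = $1,826.97; pay $650.38 → $1,176.59
Quarter 3: $1,176.59 +$4.71 interest = $1,181.30; pay $647.81 → $533.49
Quarter 4: $533.49 +$2.13 interest = $535.62; pay $535.62 → $0.00
Balance reaches $0.00 in quarter 4.

4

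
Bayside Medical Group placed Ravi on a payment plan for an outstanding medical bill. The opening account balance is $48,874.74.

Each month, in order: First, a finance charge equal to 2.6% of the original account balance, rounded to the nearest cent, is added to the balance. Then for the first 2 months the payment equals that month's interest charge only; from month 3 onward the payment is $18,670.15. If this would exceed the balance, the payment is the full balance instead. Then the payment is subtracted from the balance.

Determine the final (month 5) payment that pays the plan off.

Month 1: opening $48,874.74; interest $1,270.74 → $50,145.48; payment $1,270.74; balance $48,874.74
Month 2: opening $48,874.74; interest $1,270.74 → $50,145.48; payment $1,270.74; balance $48,874.74
Month 3: opening $48,874.74; interest $1,270.74 → $50,145.48; payment $18,670.15; balance $31,475.33
Month 4: opening $31,475.33; interest $1,270.74 → $32,746.07; payment $18,670.15; balance $14,075.92
Month 5: opening $14,075.92; interest $1,270.74 → $15,346.66; payment $15,346.66; balance $0.00

$15,346.66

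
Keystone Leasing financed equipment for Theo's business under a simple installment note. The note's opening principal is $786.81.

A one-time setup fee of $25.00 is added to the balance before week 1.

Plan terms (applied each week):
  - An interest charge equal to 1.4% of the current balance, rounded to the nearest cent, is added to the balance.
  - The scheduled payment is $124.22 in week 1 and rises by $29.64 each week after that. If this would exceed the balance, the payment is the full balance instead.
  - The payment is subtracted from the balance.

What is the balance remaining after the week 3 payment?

Week 1: opening $811.81; interest $11.37 → $823.18; payment $124.22; balance $698.96
Week 2: opening $698.96; interest $9.79 → $708.75; payment $153.86; balance $554.89
Week 3: opening $554.89; interest $7.77 → $562.66; payment $183.50; balance $379.16

$379.16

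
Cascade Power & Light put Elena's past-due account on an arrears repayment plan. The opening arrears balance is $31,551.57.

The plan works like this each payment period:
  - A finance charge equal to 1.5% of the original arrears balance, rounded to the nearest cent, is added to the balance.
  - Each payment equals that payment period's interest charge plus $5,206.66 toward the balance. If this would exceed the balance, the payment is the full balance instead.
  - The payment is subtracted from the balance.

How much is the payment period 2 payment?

$5,679.93

# | Opening | Interest | Payment | End bal
1 | $31,551.57 | $473.27 | $5,679.93 | $26,344.91
2 | $26,344.91 | $473.27 | $5,679.93 | $21,138.25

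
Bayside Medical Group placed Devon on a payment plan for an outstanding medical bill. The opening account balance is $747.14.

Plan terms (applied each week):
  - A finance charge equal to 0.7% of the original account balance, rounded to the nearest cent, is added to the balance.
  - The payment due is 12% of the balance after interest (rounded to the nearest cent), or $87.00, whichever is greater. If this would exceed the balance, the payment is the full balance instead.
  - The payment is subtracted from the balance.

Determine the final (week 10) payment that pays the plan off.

# | Opening | Interest | Payment | End bal
1 | $747.14 | $5.23 | $90.28 | $662.09
2 | $662.09 | $5.23 | $87.00 | $580.32
3 | $580.32 | $5.23 | $87.00 | $498.55
4 | $498.55 | $5.23 | $87.00 | $416.78
5 | $416.78 | $5.23 | $87.00 | $335.01
6 | $335.01 | $5.23 | $87.00 | $253.24
7 | $253.24 | $5.23 | $87.00 | $171.47
8 | $171.47 | $5.23 | $87.00 | $89.70
9 | $89.70 | $5.23 | $87.00 | $7.93
10 | $7.93 | $5.23 | $13.16 | $0.00

$13.16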